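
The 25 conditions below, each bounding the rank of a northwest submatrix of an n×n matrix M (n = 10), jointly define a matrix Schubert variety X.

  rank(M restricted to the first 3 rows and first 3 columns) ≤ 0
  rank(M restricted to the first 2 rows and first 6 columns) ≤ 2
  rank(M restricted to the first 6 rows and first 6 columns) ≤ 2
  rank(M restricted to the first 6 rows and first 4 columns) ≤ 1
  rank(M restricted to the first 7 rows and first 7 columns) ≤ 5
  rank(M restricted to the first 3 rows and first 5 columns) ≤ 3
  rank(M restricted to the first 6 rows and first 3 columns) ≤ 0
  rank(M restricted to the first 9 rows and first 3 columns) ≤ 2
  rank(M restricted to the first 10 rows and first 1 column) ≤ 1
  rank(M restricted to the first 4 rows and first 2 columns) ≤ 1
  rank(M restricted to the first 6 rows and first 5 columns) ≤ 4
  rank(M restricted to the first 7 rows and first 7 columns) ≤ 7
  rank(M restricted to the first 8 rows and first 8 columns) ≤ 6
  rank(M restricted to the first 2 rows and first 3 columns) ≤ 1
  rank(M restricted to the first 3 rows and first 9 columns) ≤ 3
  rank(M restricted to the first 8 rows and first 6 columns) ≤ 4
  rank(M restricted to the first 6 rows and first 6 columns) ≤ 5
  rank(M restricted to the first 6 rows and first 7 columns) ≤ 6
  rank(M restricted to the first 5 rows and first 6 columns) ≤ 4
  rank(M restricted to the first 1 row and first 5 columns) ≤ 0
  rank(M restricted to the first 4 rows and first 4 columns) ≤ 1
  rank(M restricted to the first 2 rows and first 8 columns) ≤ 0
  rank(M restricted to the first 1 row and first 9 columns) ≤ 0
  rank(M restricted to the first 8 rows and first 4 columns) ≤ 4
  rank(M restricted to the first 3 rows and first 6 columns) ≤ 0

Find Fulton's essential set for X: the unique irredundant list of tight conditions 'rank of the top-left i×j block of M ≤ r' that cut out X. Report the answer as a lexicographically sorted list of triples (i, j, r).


Reconstructing r_w from the 25 given conditions:

  i=1: 0, 0, 0, 0, 0, 0, 0, 0, 0, 1
  i=2: 0, 0, 0, 0, 0, 0, 0, 0, 1, 2
  i=3: 0, 0, 0, 0, 0, 0, 1, 1, 2, 3
  i=4: 0, 0, 0, 1, 1, 1, 2, 2, 3, 4
  i=5: 0, 0, 0, 1, 2, 2, 3, 3, 4, 5
  i=6: 0, 0, 0, 1, 2, 2, 3, 4, 5, 6
  i=7: 1, 1, 1, 2, 3, 3, 4, 5, 6, 7
  i=8: 1, 2, 2, 3, 4, 4, 5, 6, 7, 8
  i=9: 1, 2, 2, 3, 4, 5, 6, 7, 8, 9
  i=10: 1, 2, 3, 4, 5, 6, 7, 8, 9, 10

reading off 1-entries of Δ²R: w = (10, 9, 7, 4, 5, 8, 1, 2, 6, 3).

Rothe diagram D(w) (34 cells), 6 SE-corners (essential conditions):

[(1, 9, 0), (2, 8, 0), (3, 6, 0), (6, 3, 0), (6, 6, 2), (9, 3, 2)]


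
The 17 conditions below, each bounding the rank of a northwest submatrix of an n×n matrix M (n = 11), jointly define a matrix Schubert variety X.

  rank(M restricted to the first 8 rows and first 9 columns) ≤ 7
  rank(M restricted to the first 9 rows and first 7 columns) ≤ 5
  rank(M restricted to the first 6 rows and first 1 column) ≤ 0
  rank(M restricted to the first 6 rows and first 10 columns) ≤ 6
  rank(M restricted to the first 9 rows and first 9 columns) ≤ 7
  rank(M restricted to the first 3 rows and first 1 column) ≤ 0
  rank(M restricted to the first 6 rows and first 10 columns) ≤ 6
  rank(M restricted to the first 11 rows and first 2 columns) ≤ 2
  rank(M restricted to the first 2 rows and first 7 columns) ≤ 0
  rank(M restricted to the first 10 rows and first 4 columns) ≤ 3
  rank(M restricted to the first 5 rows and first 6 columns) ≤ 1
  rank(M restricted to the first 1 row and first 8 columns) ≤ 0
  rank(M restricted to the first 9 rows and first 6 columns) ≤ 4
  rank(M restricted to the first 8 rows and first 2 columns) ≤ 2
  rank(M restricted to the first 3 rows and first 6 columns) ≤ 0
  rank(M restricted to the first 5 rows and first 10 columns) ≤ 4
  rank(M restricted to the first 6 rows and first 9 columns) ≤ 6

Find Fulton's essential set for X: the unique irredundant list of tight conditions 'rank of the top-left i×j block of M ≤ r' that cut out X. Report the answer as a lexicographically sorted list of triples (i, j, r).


Recovering R(i,j) via the rank-extension bound from the 17 conditions:

  i=1: 0  0  0  0  0  0  0  0  1  1  1
  i=2: 0  0  0  0  0  0  0  1  2  2  2
  i=3: 0  0  0  0  0  0  1  2  3  3  3
  i=4: 0  1  1  1  1  1  2  3  4  4  4
  i=5: 0  1  1  1  1  1  2  3  4  4  5
  i=6: 0  1  2  2  2  2  3  4  5  5  6
  i=7: 1  2  3  3  3  3  4  5  6  6  7
  i=8: 1  2  3  3  4  4  5  6  7  7  8
  i=9: 1  2  3  3  4  4  5  6  7  8  9
  i=10: 1  2  3  3  4  5  6  7  8  9  10
  i=11: 1  2  3  4  5  6  7  8  9  10  11

second differences of R give the permutation w = (9, 8, 7, 2, 11, 3, 1, 5, 10, 6, 4).

Rothe diagram D(w) (33 cells), 8 SE-corners (essential conditions):

[(1, 8, 0), (2, 7, 0), (3, 6, 0), (5, 6, 1), (5, 10, 4), (6, 1, 0), (9, 6, 4), (10, 4, 3)]


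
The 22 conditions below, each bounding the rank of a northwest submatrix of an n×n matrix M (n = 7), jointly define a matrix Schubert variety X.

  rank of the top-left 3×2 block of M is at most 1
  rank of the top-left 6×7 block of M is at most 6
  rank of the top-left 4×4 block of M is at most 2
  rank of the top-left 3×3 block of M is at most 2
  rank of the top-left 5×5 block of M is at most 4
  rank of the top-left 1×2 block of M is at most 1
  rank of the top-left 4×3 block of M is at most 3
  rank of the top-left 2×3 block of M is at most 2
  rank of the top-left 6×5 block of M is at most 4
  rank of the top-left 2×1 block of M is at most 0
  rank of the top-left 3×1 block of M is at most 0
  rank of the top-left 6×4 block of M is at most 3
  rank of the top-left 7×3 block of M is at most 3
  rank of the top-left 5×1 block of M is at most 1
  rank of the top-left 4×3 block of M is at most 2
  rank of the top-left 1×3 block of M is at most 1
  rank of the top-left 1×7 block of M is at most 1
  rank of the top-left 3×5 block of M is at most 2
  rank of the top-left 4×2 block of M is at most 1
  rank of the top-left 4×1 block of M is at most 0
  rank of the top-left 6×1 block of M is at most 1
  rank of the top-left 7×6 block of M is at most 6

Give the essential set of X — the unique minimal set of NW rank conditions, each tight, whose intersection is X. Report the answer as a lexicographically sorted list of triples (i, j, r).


The tightest implied rank at each (i,j), from the 22 conditions:

  0 | 1 | 1 | 1 | 1 | 1 | 1
  0 | 1 | 2 | 2 | 2 | 2 | 2
  0 | 1 | 2 | 2 | 2 | 3 | 3
  0 | 1 | 2 | 2 | 3 | 4 | 4
  1 | 2 | 3 | 3 | 4 | 5 | 5
  1 | 2 | 3 | 3 | 4 | 5 | 6
  1 | 2 | 3 | 4 | 5 | 6 | 7

hence w(1..7) = (2, 3, 6, 5, 1, 7, 4).

4 SE-corners of the 8-cell Rothe diagram give Ess(w):

[(3, 5, 2), (4, 1, 0), (4, 4, 2), (6, 4, 3)]


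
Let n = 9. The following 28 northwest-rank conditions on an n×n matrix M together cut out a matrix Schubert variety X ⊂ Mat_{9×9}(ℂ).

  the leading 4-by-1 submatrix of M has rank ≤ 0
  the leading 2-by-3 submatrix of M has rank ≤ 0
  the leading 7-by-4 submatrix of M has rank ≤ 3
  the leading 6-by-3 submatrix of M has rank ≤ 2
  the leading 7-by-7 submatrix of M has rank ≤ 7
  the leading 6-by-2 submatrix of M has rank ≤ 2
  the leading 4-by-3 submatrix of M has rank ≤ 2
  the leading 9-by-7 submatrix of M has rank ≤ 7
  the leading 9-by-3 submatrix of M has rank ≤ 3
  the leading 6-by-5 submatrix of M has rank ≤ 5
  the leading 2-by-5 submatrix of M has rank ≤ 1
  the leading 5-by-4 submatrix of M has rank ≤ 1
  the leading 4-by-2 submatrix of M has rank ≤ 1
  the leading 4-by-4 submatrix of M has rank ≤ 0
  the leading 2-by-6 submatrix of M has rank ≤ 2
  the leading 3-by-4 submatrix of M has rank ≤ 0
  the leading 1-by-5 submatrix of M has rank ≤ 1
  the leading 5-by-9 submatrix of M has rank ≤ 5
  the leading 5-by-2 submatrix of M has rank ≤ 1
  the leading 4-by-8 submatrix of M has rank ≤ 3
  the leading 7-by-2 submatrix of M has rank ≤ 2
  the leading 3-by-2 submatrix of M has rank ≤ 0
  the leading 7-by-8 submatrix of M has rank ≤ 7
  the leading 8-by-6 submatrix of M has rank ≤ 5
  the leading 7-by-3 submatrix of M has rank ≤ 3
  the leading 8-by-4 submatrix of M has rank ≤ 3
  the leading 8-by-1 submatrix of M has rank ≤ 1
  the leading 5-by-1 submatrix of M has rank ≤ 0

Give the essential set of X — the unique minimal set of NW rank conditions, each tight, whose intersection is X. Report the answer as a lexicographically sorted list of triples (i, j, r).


Rank table r_w(9×9) implied by the 28 constraints:

  0 | 0 | 0 | 0 | 1 | 1 | 1 | 1 | 1
  0 | 0 | 0 | 0 | 1 | 2 | 2 | 2 | 2
  0 | 0 | 0 | 0 | 1 | 2 | 3 | 3 | 3
  0 | 0 | 0 | 0 | 1 | 2 | 3 | 3 | 4
  0 | 1 | 1 | 1 | 2 | 3 | 4 | 4 | 5
  1 | 2 | 2 | 2 | 3 | 4 | 5 | 5 | 6
  1 | 2 | 3 | 3 | 4 | 5 | 6 | 6 | 7
  1 | 2 | 3 | 3 | 4 | 5 | 6 | 7 | 8
  1 | 2 | 3 | 4 | 5 | 6 | 7 | 8 | 9

reading off 1-entries of Δ²R: w = (5, 6, 7, 9, 2, 1, 3, 8, 4).

4 SE-corners of the 19-cell Rothe diagram give Ess(w):

[(4, 4, 0), (4, 8, 3), (5, 1, 0), (8, 4, 3)]


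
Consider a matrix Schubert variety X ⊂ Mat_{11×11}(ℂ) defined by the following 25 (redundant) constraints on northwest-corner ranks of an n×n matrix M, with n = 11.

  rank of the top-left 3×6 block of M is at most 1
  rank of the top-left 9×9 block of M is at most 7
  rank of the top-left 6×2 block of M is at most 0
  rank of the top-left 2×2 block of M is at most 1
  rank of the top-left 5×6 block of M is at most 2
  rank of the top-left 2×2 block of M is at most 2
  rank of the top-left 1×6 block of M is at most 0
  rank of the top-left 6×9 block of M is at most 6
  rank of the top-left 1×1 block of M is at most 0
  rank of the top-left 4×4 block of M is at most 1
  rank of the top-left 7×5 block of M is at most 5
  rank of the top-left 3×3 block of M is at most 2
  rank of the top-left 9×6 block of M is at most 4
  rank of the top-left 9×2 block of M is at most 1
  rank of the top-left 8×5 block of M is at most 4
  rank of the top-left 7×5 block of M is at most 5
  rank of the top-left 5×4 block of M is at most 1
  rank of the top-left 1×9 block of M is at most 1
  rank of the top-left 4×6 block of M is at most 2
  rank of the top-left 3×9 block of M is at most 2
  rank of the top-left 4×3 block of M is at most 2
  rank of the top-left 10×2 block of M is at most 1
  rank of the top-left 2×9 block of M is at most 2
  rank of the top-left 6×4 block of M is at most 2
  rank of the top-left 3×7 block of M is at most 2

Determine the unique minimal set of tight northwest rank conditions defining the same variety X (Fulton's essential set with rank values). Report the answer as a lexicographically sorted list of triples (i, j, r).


Computing R[i][j] = min implied NW-rank bound (n=11, 25 conditions):

  R[1]: 0 | 0 | 0 | 0 | 0 | 0 | 1 | 1 | 1 | 1 | 1
  R[2]: 0 | 0 | 1 | 1 | 1 | 1 | 2 | 2 | 2 | 2 | 2
  R[3]: 0 | 0 | 1 | 1 | 1 | 1 | 2 | 2 | 2 | 3 | 3
  R[4]: 0 | 0 | 1 | 1 | 2 | 2 | 3 | 3 | 3 | 4 | 4
  R[5]: 0 | 0 | 1 | 1 | 2 | 2 | 3 | 4 | 4 | 5 | 5
  R[6]: 0 | 0 | 1 | 2 | 3 | 3 | 4 | 5 | 5 | 6 | 6
  R[7]: 1 | 1 | 2 | 3 | 4 | 4 | 5 | 6 | 6 | 7 | 7
  R[8]: 1 | 1 | 2 | 3 | 4 | 4 | 5 | 6 | 7 | 8 | 8
  R[9]: 1 | 1 | 2 | 3 | 4 | 4 | 5 | 6 | 7 | 8 | 9
  R[10]: 1 | 1 | 2 | 3 | 4 | 5 | 6 | 7 | 8 | 9 | 10
  R[11]: 1 | 2 | 3 | 4 | 5 | 6 | 7 | 8 | 9 | 10 | 11

giving w = (7, 3, 10, 5, 8, 4, 1, 9, 11, 6, 2) via Δ²R.

D(w) has 29 cells with 8 SE-corners; essential set:

[(1, 6, 0), (3, 6, 1), (3, 9, 2), (5, 4, 1), (5, 6, 2), (6, 2, 0), (9, 6, 4), (10, 2, 1)]


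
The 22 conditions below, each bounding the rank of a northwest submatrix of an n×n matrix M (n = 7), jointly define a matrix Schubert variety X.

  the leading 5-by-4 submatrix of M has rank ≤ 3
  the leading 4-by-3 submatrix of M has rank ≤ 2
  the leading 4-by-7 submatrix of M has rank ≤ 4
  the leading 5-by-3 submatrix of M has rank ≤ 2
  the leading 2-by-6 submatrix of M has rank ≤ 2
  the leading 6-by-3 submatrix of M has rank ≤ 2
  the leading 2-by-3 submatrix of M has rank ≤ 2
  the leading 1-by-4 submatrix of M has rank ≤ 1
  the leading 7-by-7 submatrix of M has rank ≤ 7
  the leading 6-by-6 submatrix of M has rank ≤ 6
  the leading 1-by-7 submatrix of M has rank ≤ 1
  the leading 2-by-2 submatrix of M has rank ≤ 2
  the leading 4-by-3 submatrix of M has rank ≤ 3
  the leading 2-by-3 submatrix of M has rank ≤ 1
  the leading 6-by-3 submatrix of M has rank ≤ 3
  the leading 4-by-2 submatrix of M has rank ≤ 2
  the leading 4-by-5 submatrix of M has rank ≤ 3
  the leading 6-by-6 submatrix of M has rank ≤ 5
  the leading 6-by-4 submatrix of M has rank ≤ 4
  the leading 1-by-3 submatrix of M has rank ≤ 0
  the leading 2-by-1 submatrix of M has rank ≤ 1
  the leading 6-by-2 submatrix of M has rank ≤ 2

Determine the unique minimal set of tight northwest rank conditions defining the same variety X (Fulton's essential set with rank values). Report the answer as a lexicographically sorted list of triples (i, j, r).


The tightest implied rank at each (i,j), from the 22 conditions:

  R[1]: 0 0 0 1 1 1 1
  R[2]: 1 1 1 2 2 2 2
  R[3]: 1 2 2 3 3 3 3
  R[4]: 1 2 2 3 3 4 4
  R[5]: 1 2 2 3 4 5 5
  R[6]: 1 2 2 3 4 5 6
  R[7]: 1 2 3 4 5 6 7

the unique w with this rank table is (4, 1, 2, 6, 5, 7, 3).

Fulton essential set (3 of the 7 Rothe cells):

[(1, 3, 0), (4, 5, 3), (6, 3, 2)]


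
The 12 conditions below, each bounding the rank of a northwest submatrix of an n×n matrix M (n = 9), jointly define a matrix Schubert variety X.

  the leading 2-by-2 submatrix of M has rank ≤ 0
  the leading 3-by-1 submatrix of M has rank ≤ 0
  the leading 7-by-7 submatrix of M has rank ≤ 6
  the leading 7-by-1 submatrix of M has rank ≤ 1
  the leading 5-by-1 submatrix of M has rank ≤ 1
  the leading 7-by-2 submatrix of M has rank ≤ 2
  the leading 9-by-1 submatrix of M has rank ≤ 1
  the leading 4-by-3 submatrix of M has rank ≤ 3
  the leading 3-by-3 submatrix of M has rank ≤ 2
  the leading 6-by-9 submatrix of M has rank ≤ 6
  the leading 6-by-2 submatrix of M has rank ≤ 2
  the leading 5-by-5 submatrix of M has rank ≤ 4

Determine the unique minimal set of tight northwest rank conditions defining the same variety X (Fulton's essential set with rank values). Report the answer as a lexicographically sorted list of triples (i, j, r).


Recovering R(i,j) via the rank-extension bound from the 12 conditions:

  i=1: 0 | 0 | 1 | 1 | 1 | 1 | 1 | 1 | 1
  i=2: 0 | 0 | 1 | 2 | 2 | 2 | 2 | 2 | 2
  i=3: 0 | 1 | 2 | 3 | 3 | 3 | 3 | 3 | 3
  i=4: 1 | 2 | 3 | 4 | 4 | 4 | 4 | 4 | 4
  i=5: 1 | 2 | 3 | 4 | 4 | 5 | 5 | 5 | 5
  i=6: 1 | 2 | 3 | 4 | 5 | 6 | 6 | 6 | 6
  i=7: 1 | 2 | 3 | 4 | 5 | 6 | 6 | 7 | 7
  i=8: 1 | 2 | 3 | 4 | 5 | 6 | 7 | 8 | 8
  i=9: 1 | 2 | 3 | 4 | 5 | 6 | 7 | 8 | 9

second differences of R give the permutation w = (3, 4, 2, 1, 6, 5, 8, 7, 9).

ℓ(w)=7; the 4 essential cells (i,j,r):

[(2, 2, 0), (3, 1, 0), (5, 5, 4), (7, 7, 6)]


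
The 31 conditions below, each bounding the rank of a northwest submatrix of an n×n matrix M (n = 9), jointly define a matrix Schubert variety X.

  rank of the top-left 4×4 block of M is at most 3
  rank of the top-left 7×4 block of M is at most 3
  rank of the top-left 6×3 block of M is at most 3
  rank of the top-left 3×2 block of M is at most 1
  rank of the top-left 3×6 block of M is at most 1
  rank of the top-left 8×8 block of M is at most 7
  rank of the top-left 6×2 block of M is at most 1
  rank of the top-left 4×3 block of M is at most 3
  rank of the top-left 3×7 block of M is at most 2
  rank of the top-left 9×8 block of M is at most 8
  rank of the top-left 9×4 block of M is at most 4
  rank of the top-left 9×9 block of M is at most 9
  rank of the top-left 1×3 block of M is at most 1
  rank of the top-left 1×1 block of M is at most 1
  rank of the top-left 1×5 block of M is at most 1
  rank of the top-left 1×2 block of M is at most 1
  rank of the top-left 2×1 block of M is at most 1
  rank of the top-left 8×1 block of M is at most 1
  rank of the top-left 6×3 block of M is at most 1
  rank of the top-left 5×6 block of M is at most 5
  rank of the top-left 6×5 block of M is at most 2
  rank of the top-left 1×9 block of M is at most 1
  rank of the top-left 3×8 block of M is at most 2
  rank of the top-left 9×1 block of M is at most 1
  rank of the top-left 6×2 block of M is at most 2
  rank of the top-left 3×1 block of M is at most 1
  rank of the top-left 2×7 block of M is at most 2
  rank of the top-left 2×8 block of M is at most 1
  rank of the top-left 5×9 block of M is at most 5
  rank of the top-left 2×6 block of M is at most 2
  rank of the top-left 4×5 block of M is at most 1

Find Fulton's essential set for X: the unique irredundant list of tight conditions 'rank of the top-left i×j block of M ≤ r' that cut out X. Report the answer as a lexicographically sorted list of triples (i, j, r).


Propagating the 31 rank bounds to every northwest block:

  row 1: 1 1 1 1 1 1 1 1 1
  row 2: 1 1 1 1 1 1 1 1 2
  row 3: 1 1 1 1 1 1 2 2 3
  row 4: 1 1 1 1 1 2 3 3 4
  row 5: 1 1 1 2 2 3 4 4 5
  row 6: 1 1 1 2 2 3 4 5 6
  row 7: 1 2 2 3 3 4 5 6 7
  row 8: 1 2 3 4 4 5 6 7 8
  row 9: 1 2 3 4 5 6 7 8 9

so w = (1, 9, 7, 6, 4, 8, 2, 3, 5).

|D(w)|=21, |Ess(w)|=5:

[(2, 8, 1), (3, 6, 1), (4, 5, 1), (6, 3, 1), (6, 5, 2)]


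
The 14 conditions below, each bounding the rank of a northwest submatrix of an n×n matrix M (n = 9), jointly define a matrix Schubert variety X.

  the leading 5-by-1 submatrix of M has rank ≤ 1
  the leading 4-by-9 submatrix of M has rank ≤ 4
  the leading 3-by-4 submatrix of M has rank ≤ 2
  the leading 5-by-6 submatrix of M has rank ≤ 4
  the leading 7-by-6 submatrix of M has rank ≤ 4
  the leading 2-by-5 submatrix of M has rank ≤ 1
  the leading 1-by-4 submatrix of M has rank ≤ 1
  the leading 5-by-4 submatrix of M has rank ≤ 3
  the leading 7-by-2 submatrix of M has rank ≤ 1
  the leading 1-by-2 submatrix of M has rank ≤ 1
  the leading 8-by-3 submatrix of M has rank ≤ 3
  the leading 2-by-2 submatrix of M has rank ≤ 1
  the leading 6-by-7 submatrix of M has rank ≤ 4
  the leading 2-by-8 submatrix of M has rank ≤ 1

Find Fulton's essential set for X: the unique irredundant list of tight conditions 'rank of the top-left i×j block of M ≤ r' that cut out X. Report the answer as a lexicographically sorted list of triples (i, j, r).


Rank table r_w(9×9) implied by the 14 constraints:

  i=1: 1  1  1  1  1  1  1  1  1
  i=2: 1  1  1  1  1  1  1  1  2
  i=3: 1  1  2  2  2  2  2  2  3
  i=4: 1  1  2  3  3  3  3  3  4
  i=5: 1  1  2  3  4  4  4  4  5
  i=6: 1  1  2  3  4  4  4  5  6
  i=7: 1  1  2  3  4  4  5  6  7
  i=8: 1  2  3  4  5  5  6  7  8
  i=9: 1  2  3  4  5  6  7  8  9

the unique w with this rank table is (1, 9, 3, 4, 5, 8, 7, 2, 6).

|D(w)|=15, |Ess(w)|=4:

[(2, 8, 1), (6, 7, 4), (7, 2, 1), (7, 6, 4)]


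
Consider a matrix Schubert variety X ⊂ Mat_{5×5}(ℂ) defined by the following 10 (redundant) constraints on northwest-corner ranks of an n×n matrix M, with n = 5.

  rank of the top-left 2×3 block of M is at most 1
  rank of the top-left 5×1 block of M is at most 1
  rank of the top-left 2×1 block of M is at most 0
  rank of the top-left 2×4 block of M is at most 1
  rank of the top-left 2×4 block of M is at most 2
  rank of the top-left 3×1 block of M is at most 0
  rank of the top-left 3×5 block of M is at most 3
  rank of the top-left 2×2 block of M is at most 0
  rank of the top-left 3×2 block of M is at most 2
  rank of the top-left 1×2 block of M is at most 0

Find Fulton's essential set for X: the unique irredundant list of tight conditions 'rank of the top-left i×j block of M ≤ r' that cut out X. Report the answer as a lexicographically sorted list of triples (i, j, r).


Propagating the 10 rank bounds to every northwest block:

  0 0 1 1 1
  0 0 1 1 2
  0 1 2 2 3
  1 2 3 3 4
  1 2 3 4 5

hence w(1..5) = (3, 5, 2, 1, 4).

3 SE-corners of the 6-cell Rothe diagram give Ess(w):

[(2, 2, 0), (2, 4, 1), (3, 1, 0)]


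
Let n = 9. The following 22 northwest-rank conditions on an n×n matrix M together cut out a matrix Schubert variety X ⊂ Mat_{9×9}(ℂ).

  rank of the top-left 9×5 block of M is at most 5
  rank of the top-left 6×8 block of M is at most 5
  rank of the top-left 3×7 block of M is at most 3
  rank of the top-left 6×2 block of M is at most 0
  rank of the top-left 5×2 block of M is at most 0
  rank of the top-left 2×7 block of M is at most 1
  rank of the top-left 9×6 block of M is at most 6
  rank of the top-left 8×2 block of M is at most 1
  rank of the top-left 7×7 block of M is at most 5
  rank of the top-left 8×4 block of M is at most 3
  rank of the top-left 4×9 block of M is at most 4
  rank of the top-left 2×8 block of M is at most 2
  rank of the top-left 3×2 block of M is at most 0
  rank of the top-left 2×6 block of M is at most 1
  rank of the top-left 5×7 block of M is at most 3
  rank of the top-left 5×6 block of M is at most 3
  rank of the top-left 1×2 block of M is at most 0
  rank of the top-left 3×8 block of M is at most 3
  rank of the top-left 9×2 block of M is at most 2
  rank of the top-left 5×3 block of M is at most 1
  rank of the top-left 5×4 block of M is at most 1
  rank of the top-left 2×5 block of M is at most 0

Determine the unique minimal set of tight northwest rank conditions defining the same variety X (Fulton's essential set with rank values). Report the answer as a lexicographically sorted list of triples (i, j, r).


Rank table r_w(9×9) implied by the 22 constraints:

  0 0 0 0 0 1 1 1 1
  0 0 0 0 0 1 1 2 2
  0 0 1 1 1 2 2 3 3
  0 0 1 1 2 3 3 4 4
  0 0 1 1 2 3 3 4 5
  0 0 1 2 3 4 4 5 6
  1 1 2 3 4 5 5 6 7
  1 1 2 3 4 5 6 7 8
  1 2 3 4 5 6 7 8 9

reading off 1-entries of Δ²R: w = (6, 8, 3, 5, 9, 4, 1, 7, 2).

|D(w)|=23, |Ess(w)|=6:

[(2, 5, 0), (2, 7, 1), (5, 4, 1), (5, 7, 3), (6, 2, 0), (8, 2, 1)]


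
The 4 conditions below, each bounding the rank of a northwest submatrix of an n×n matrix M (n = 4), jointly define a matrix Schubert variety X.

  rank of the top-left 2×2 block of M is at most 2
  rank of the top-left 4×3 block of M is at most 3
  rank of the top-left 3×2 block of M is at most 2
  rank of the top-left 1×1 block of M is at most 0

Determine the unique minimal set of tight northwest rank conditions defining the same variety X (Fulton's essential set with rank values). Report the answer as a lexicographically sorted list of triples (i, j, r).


Reconstructing r_w from the 4 given conditions:

  0  1  1  1
  1  2  2  2
  1  2  3  3
  1  2  3  4

the unique w with this rank table is (2, 1, 3, 4).

Rothe diagram D(w) (1 cell), 1 SE-corner (essential condition):

[(1, 1, 0)]


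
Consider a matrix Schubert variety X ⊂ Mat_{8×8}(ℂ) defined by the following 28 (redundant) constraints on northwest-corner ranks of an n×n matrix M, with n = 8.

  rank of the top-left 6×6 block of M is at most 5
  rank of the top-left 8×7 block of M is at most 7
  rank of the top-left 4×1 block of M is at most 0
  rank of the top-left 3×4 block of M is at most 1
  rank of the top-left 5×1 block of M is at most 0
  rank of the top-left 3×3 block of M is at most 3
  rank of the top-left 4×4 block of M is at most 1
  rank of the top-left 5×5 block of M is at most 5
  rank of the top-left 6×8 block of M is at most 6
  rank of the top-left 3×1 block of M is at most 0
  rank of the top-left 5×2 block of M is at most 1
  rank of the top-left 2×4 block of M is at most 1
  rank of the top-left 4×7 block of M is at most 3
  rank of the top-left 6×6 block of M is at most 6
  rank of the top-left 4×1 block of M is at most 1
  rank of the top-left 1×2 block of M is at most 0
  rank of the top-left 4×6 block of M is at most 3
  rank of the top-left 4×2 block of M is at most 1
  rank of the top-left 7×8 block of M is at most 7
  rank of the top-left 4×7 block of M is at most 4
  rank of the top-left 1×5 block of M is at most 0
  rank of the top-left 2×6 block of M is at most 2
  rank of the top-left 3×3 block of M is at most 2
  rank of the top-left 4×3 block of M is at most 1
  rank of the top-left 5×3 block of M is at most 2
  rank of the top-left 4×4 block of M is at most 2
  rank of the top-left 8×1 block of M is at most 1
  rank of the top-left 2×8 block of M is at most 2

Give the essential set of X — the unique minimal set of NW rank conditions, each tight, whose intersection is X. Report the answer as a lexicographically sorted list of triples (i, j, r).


The tightest implied rank at each (i,j), from the 28 conditions:

  i=1: 0  0  0  0  0  1  1  1
  i=2: 0  1  1  1  1  2  2  2
  i=3: 0  1  1  1  2  3  3  3
  i=4: 0  1  1  1  2  3  3  4
  i=5: 0  1  2  2  3  4  4  5
  i=6: 1  2  3  3  4  5  5  6
  i=7: 1  2  3  4  5  6  6  7
  i=8: 1  2  3  4  5  6  7  8

so w = (6, 2, 5, 8, 3, 1, 4, 7).

|D(w)|=14, |Ess(w)|=4:

[(1, 5, 0), (4, 4, 1), (4, 7, 3), (5, 1, 0)]


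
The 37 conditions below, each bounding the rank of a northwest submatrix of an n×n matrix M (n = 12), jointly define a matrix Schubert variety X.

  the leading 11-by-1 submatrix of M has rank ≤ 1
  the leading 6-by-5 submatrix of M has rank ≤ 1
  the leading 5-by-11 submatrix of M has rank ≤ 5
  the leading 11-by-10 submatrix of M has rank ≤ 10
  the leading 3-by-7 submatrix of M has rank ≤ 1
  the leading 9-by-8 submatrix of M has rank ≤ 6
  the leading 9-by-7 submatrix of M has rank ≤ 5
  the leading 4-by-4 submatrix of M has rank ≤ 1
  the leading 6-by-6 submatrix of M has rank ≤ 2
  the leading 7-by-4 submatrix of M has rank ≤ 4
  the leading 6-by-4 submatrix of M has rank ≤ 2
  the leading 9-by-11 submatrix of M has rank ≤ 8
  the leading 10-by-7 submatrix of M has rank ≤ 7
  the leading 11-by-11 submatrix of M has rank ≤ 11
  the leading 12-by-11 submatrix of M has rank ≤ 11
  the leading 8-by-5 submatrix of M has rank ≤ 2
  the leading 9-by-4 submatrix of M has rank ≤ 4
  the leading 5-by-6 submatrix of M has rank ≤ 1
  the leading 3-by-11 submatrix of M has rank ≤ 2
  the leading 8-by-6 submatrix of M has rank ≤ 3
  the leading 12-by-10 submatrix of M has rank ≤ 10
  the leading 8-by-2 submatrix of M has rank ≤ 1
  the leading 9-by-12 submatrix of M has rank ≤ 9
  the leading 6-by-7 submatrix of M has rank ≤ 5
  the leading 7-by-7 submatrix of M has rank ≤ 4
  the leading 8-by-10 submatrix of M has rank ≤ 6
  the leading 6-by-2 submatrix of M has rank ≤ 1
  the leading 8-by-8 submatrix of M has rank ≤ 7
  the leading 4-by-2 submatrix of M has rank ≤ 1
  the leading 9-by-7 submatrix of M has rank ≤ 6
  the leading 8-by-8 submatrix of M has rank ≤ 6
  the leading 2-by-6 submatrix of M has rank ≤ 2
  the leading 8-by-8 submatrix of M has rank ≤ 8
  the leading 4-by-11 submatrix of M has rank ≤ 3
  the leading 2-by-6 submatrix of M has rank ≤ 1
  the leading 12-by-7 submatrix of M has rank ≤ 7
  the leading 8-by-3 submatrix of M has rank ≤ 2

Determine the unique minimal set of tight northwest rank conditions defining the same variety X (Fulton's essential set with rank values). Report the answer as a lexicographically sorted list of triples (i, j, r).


The tightest implied rank at each (i,j), from the 37 conditions:

  i=1: 1  1  1  1  1  1  1  1  1  1  1  1
  i=2: 1  1  1  1  1  1  1  2  2  2  2  2
  i=3: 1  1  1  1  1  1  1  2  2  2  2  3
  i=4: 1  1  1  1  1  1  2  3  3  3  3  4
  i=5: 1  1  1  1  1  1  2  3  4  4  4  5
  i=6: 1  1  1  1  1  2  3  4  5  5  5  6
  i=7: 1  1  2  2  2  3  4  5  6  6  6  7
  i=8: 1  1  2  2  2  3  4  5  6  6  7  8
  i=9: 1  2  3  3  3  4  5  6  7  7  8  9
  i=10: 1  2  3  4  4  5  6  7  8  8  9  10
  i=11: 1  2  3  4  5  6  7  8  9  9  10  11
  i=12: 1  2  3  4  5  6  7  8  9  10  11  12

so w = (1, 8, 12, 7, 9, 6, 3, 11, 2, 4, 5, 10).

Fulton essential set (7 of the 34 Rothe cells):

[(3, 7, 1), (3, 11, 2), (5, 6, 1), (6, 5, 1), (8, 2, 1), (8, 5, 2), (8, 10, 6)]


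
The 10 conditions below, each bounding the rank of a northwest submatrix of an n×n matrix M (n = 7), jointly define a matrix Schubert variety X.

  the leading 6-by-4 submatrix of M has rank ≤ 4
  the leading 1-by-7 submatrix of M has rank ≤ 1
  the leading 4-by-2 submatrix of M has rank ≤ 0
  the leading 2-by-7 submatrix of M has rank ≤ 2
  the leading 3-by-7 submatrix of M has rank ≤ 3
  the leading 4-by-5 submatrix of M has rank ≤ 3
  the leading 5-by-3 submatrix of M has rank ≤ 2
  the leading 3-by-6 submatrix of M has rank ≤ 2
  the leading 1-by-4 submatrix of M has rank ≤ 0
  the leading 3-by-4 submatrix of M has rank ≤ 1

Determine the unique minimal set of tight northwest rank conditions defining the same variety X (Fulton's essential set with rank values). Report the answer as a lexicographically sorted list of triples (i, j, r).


Reconstructing r_w from the 10 given conditions:

  row 1: 0 0 0 0 1 1 1
  row 2: 0 0 1 1 2 2 2
  row 3: 0 0 1 1 2 2 3
  row 4: 0 0 1 2 3 3 4
  row 5: 1 1 2 3 4 4 5
  row 6: 1 2 3 4 5 5 6
  row 7: 1 2 3 4 5 6 7

the unique w with this rank table is (5, 3, 7, 4, 1, 2, 6).

ℓ(w)=12; the 4 essential cells (i,j,r):

[(1, 4, 0), (3, 4, 1), (3, 6, 2), (4, 2, 0)]


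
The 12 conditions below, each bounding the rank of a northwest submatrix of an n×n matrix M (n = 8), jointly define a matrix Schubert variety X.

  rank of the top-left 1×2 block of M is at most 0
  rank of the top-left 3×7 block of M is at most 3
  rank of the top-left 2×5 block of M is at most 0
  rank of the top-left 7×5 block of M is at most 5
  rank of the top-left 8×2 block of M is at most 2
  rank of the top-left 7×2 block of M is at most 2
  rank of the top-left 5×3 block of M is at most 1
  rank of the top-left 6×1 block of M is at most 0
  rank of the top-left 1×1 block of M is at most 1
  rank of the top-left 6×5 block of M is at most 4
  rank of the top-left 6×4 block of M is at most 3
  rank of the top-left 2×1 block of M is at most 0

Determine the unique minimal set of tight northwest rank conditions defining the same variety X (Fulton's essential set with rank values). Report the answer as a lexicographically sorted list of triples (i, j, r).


Propagating the 12 rank bounds to every northwest block:

  i=1: 0  0  0  0  0  1  1  1
  i=2: 0  0  0  0  0  1  2  2
  i=3: 0  1  1  1  1  2  3  3
  i=4: 0  1  1  2  2  3  4  4
  i=5: 0  1  1  2  3  4  5  5
  i=6: 0  1  2  3  4  5  6  6
  i=7: 1  2  3  4  5  6  7  7
  i=8: 1  2  3  4  5  6  7  8

hence w(1..8) = (6, 7, 2, 4, 5, 3, 1, 8).

Fulton essential set (3 of the 16 Rothe cells):

[(2, 5, 0), (5, 3, 1), (6, 1, 0)]


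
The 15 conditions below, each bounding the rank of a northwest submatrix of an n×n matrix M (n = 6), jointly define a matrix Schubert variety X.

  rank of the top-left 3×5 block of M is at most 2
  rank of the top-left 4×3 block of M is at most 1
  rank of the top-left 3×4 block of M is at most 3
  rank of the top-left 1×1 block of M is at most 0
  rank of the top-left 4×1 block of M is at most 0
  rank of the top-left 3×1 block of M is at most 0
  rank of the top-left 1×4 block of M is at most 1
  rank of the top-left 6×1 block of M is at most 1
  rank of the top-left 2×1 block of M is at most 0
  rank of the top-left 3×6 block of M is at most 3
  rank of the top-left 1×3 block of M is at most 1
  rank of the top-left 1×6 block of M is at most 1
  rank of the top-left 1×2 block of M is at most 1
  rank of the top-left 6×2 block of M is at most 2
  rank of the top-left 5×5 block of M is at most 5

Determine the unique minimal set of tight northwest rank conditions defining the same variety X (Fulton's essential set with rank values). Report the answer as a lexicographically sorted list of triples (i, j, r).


Reconstructing r_w from the 15 given conditions:

  0 1 1 1 1 1
  0 1 1 2 2 2
  0 1 1 2 2 3
  0 1 1 2 3 4
  1 2 2 3 4 5
  1 2 3 4 5 6

second differences of R give the permutation w = (2, 4, 6, 5, 1, 3).

Fulton essential set (3 of the 8 Rothe cells):

[(3, 5, 2), (4, 1, 0), (4, 3, 1)]


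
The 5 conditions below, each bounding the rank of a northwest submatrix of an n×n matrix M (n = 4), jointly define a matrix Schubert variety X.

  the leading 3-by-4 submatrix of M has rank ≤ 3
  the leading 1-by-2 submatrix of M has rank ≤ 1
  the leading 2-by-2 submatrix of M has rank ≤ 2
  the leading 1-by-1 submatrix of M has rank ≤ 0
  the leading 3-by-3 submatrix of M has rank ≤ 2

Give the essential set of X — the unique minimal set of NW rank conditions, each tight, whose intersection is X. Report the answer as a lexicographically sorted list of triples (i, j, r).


Rank table r_w(4×4) implied by the 5 constraints:

  R[1]: 0 1 1 1
  R[2]: 1 2 2 2
  R[3]: 1 2 2 3
  R[4]: 1 2 3 4

giving w = (2, 1, 4, 3) via Δ²R.

ℓ(w)=2; the 2 essential cells (i,j,r):

[(1, 1, 0), (3, 3, 2)]


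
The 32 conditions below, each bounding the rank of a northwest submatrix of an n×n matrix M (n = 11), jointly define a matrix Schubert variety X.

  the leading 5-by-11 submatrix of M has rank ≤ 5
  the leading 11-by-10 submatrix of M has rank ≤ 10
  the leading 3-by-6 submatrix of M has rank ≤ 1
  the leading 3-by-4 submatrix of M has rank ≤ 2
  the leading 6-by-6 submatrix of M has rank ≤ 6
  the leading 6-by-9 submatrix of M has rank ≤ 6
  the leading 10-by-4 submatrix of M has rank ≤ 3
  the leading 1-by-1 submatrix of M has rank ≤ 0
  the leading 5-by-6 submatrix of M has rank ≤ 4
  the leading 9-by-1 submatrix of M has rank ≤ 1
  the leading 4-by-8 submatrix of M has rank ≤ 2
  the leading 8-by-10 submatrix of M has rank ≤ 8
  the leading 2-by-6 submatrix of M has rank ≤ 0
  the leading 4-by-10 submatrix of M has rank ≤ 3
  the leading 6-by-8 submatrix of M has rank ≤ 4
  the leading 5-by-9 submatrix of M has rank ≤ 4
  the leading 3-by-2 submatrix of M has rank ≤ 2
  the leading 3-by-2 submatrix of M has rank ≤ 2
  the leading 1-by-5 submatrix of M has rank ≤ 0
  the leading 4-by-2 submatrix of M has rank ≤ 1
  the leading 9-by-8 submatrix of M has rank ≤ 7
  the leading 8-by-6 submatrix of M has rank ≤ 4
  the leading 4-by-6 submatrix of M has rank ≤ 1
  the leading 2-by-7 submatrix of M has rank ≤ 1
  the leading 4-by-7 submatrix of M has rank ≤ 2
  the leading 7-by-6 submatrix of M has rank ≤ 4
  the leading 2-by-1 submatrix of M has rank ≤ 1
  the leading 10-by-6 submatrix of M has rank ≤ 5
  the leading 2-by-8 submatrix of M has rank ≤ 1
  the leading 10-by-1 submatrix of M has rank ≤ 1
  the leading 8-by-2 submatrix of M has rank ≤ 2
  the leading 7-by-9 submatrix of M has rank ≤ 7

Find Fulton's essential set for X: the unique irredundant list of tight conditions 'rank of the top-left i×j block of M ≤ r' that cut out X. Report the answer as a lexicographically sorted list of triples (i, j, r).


Recovering R(i,j) via the rank-extension bound from the 32 conditions:

  R[1]: 0, 0, 0, 0, 0, 0, 1, 1, 1, 1, 1
  R[2]: 0, 0, 0, 0, 0, 0, 1, 1, 2, 2, 2
  R[3]: 1, 1, 1, 1, 1, 1, 2, 2, 3, 3, 3
  R[4]: 1, 1, 1, 1, 1, 1, 2, 2, 3, 3, 4
  R[5]: 1, 2, 2, 2, 2, 2, 3, 3, 4, 4, 5
  R[6]: 1, 2, 3, 3, 3, 3, 4, 4, 5, 5, 6
  R[7]: 1, 2, 3, 3, 4, 4, 5, 5, 6, 6, 7
  R[8]: 1, 2, 3, 3, 4, 4, 5, 6, 7, 7, 8
  R[9]: 1, 2, 3, 3, 4, 5, 6, 7, 8, 8, 9
  R[10]: 1, 2, 3, 3, 4, 5, 6, 7, 8, 9, 10
  R[11]: 1, 2, 3, 4, 5, 6, 7, 8, 9, 10, 11

giving w = (7, 9, 1, 11, 2, 3, 5, 8, 6, 10, 4) via Δ²R.

ℓ(w)=25; the 7 essential cells (i,j,r):

[(2, 6, 0), (2, 8, 1), (4, 6, 1), (4, 8, 2), (4, 10, 3), (8, 6, 4), (10, 4, 3)]


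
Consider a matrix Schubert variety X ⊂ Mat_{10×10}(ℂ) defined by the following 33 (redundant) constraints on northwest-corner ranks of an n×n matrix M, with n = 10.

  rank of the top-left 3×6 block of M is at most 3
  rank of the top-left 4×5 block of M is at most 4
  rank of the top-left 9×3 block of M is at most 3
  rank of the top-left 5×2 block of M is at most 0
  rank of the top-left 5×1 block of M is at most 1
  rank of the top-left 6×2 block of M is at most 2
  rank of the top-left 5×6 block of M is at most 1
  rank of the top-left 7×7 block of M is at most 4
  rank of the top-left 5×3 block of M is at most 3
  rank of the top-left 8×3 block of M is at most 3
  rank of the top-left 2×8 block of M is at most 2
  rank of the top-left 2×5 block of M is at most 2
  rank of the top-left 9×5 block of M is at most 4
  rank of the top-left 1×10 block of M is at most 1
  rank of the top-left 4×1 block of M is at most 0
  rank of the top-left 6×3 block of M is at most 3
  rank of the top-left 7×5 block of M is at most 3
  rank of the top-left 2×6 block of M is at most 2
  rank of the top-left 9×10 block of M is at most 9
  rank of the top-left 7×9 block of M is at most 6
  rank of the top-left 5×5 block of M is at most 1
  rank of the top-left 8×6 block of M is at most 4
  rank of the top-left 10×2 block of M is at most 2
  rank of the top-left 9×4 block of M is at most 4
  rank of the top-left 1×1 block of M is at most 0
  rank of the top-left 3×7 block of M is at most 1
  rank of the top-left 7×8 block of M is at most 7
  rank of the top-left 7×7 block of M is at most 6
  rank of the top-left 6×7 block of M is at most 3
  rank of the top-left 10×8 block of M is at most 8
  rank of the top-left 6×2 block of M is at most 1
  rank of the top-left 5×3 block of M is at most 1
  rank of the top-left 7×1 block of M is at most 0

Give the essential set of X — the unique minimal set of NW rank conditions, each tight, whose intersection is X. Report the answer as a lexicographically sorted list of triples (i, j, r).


Recovering R(i,j) via the rank-extension bound from the 33 conditions:

  R[1]: 0 0 1 1 1 1 1 1 1 1
  R[2]: 0 0 1 1 1 1 1 2 2 2
  R[3]: 0 0 1 1 1 1 1 2 3 3
  R[4]: 0 0 1 1 1 1 2 3 4 4
  R[5]: 0 0 1 1 1 1 2 3 4 5
  R[6]: 0 1 2 2 2 2 3 4 5 6
  R[7]: 0 1 2 3 3 3 4 5 6 7
  R[8]: 1 2 3 4 4 4 5 6 7 8
  R[9]: 1 2 3 4 4 5 6 7 8 9
  R[10]: 1 2 3 4 5 6 7 8 9 10

so w = (3, 8, 9, 7, 10, 2, 4, 1, 6, 5).

|D(w)|=27, |Ess(w)|=5:

[(3, 7, 1), (5, 2, 0), (5, 6, 1), (7, 1, 0), (9, 5, 4)]


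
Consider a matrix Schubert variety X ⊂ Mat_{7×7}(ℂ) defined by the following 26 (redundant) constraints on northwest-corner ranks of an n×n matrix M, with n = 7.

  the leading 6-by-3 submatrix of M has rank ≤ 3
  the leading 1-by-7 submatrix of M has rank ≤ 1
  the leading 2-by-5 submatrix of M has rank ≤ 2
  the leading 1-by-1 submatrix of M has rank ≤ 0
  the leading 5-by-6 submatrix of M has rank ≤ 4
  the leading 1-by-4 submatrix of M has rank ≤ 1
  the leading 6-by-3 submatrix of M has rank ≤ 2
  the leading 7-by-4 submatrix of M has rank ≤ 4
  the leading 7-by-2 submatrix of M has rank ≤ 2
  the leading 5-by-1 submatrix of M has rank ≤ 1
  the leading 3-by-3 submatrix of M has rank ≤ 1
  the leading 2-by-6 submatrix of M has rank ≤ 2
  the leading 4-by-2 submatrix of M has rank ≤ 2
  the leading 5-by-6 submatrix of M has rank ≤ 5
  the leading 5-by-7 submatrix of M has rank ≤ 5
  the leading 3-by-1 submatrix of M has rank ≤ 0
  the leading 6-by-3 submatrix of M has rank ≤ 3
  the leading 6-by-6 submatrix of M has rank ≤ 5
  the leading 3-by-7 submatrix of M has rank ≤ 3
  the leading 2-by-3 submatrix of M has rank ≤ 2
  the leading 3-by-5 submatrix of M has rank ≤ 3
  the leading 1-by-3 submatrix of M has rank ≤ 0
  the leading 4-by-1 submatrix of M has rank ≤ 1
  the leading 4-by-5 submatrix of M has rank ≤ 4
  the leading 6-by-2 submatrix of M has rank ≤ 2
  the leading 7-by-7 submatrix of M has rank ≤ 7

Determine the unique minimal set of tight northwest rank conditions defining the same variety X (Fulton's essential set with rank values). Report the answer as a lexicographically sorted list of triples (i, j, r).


Computing R[i][j] = min implied NW-rank bound (n=7, 26 conditions):

  R[1]: 0  0  0  1  1  1  1
  R[2]: 0  1  1  2  2  2  2
  R[3]: 0  1  1  2  3  3  3
  R[4]: 1  2  2  3  4  4  4
  R[5]: 1  2  2  3  4  4  5
  R[6]: 1  2  2  3  4  5  6
  R[7]: 1  2  3  4  5  6  7

the unique w with this rank table is (4, 2, 5, 1, 7, 6, 3).

D(w) has 9 cells with 5 SE-corners; essential set:

[(1, 3, 0), (3, 1, 0), (3, 3, 1), (5, 6, 4), (6, 3, 2)]


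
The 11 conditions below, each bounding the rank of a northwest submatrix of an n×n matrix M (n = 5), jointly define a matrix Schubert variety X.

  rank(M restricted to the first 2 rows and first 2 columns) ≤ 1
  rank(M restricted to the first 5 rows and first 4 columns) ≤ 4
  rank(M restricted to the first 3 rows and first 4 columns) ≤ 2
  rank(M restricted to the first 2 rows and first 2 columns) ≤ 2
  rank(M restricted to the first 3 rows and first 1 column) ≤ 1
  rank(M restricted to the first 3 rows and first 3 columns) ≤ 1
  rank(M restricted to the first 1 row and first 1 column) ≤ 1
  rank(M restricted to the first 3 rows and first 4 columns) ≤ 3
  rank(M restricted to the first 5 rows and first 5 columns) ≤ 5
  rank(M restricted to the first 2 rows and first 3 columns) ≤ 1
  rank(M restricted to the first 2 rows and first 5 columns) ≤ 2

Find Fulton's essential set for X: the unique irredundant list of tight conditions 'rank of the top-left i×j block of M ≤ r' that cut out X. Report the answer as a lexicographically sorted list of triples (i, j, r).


Propagating the 11 rank bounds to every northwest block:

  1 1 1 1 1
  1 1 1 2 2
  1 1 1 2 3
  1 2 2 3 4
  1 2 3 4 5

so w = (1, 4, 5, 2, 3).

Rothe diagram D(w) (4 cells), 1 SE-corner (essential condition):

[(3, 3, 1)]
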